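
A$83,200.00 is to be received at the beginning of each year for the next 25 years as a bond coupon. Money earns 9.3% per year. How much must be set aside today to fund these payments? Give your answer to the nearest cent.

This is an annuity due: 25 payments of A$83,200.00 at the beginning of each year.
Periodic rate r = 0.093 per year.
PV = PMT × [(1 − (1+r)^−n)/r] × (1+r) = 83,200 × [1 − (1+r)^−25] / r × (1+r) = A$871,957.66

A$871,957.66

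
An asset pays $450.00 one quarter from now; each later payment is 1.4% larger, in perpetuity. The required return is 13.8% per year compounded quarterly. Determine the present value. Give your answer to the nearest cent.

$21,951.22

Periodic rate r = 0.138/4 per quarter.
Growing perpetuity (Gordon): PV = PMT₁ / (r − g) = 450 / (r − 0.014) = $21,951.22.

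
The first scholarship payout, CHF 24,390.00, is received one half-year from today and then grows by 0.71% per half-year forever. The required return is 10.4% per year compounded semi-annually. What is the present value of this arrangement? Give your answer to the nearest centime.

CHF 543,207.13

Periodic rate r = 0.104/2 per half-year.
Growing perpetuity (Gordon): PV = PMT₁ / (r − g) = 24,390 / (r − 0.0071) = CHF 543,207.13.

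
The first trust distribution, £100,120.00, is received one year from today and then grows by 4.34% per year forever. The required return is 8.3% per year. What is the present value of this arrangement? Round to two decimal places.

Periodic rate r = 0.083 per year.
Growing perpetuity (Gordon): PV = PMT₁ / (r − g) = 100,120 / (r − 0.0434) = £2,528,282.83.

£2,528,282.83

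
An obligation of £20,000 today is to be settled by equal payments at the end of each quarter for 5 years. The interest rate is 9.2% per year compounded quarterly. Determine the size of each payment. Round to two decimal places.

£1,258.83

Level ordinary annuity; solve PV = PMT × [(1 − (1+r)^−n)/r] for PMT.
Periodic rate r = 0.092/4 per quarter; n is counted in quarters.
With n = 20: PMT = 20,000 / ([(1 − (1+r)^−n)/r]) = £1,258.83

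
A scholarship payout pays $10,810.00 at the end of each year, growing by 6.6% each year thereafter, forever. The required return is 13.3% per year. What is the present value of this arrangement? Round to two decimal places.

Periodic rate r = 0.133 per year.
Growing perpetuity (Gordon): PV = PMT₁ / (r − g) = 10,810 / (r − 0.066) = $161,343.28.

$161,343.28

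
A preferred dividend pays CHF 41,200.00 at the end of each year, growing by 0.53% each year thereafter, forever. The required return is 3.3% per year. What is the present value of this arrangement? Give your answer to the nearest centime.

CHF 1,487,364.62

Periodic rate r = 0.033 per year.
Growing perpetuity (Gordon): PV = PMT₁ / (r − g) = 41,200 / (r − 0.0053) = CHF 1,487,364.62.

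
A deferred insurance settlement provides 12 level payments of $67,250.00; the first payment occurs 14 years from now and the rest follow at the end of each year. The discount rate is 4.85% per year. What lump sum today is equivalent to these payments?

Ordinary annuity of 12 payments, first payment at period 14.
Periodic rate r = 0.0485 per year.
The ordinary-annuity PV formula values the stream one period before the first payment (period 13); discount that back 13 periods:
PV₀ = 67,250 × [1 − (1+r)^−12] / r × (1+r)^−13 = $324,771.28

$324,771.28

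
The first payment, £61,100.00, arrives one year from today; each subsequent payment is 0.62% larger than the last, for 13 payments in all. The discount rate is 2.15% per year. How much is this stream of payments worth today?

£711,400.20

Periodic rate r = 0.0215 per year.
Growing ordinary annuity: PV = PMT₁ × [1 − ((1+g)/(1+r))^n] / (r − g) = 61,100 × [1 − ((1+0.0062)/(1+r))^13] / (r − 0.0062) = £711,400.20.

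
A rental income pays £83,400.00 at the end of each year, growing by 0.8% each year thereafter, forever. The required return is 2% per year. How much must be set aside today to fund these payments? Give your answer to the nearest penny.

Periodic rate r = 0.02 per year.
Growing perpetuity (Gordon): PV = PMT₁ / (r − g) = 83,400 / (r − 0.008) = £6,950,000.00.

£6,950,000.00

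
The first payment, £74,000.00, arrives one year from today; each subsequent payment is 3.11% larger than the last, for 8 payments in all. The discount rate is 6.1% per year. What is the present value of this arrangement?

Periodic rate r = 0.061 per year.
Growing ordinary annuity: PV = PMT₁ × [1 − ((1+g)/(1+r))^n] / (r − g) = 74,000 × [1 − ((1+0.0311)/(1+r))^8] / (r − 0.0311) = £505,925.28.

£505,925.28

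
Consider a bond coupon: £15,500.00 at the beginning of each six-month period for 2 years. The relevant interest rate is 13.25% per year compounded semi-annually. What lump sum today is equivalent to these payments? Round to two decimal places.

£56,457.21

This is an annuity due: 4 payments of £15,500.00 at the beginning of each six-month period.
Periodic rate r = 0.1325/2 per half-year; n is counted in half-years.
PV = PMT × [(1 − (1+r)^−n)/r] × (1+r) = 15,500 × [1 − (1+r)^−4] / r × (1+r) = £56,457.21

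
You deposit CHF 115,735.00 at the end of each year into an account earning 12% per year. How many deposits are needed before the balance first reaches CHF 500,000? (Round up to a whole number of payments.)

4 payments

Periodic rate r = 0.12 per year.
Ordinary annuity FV: 500,000 = 115,735 × [((1+r)^n − 1)/r].
(1+r)^n = 1 + 500,000 × r / 115,735, so n = ln(1 + 500,000·r/115,735) / ln(1+r) = 3.69.
Round up to a whole number of payments: n = 4.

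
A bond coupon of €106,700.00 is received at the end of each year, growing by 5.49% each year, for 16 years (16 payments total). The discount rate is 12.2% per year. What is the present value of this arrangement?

Periodic rate r = 0.122 per year.
Growing ordinary annuity: PV = PMT₁ × [1 − ((1+g)/(1+r))^n] / (r − g) = 106,700 × [1 − ((1+0.0549)/(1+r))^16] / (r − 0.0549) = €997,324.80.

€997,324.80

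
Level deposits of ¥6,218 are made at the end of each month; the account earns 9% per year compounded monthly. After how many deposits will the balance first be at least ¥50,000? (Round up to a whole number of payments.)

8 payments

Periodic rate r = 0.09/12 per month; n is counted in months.
Ordinary annuity FV: 50,000 = 6,218 × [((1+r)^n − 1)/r].
(1+r)^n = 1 + 50,000 × r / 6,218, so n = ln(1 + 50,000·r/6,218) / ln(1+r) = 7.84.
Round up to a whole number of payments: n = 8.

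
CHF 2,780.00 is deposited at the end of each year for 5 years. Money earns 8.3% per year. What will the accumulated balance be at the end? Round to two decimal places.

CHF 16,406.99

This is an ordinary annuity: 5 deposits of CHF 2,780.00 at the end of each year.
Periodic rate r = 0.083 per year.
FV = PMT × [((1+r)^n − 1)/r] = 2,780 × [(1+r)^5 − 1] / r = CHF 16,406.99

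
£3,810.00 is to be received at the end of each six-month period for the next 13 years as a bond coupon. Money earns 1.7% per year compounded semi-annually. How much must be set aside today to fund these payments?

£88,541.80

This is an ordinary annuity: 26 payments of £3,810.00 at the end of each six-month period.
Periodic rate r = 0.017/2 per half-year; n is counted in half-years.
PV = PMT × [(1 − (1+r)^−n)/r] = 3,810 × [1 − (1+r)^−26] / r = £88,541.80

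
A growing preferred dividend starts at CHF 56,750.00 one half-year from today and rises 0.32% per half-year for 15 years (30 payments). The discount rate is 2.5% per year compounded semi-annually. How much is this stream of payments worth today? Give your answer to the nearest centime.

CHF 1,475,596.22

Periodic rate r = 0.025/2 per half-year; n is counted in half-years.
Growing ordinary annuity: PV = PMT₁ × [1 − ((1+g)/(1+r))^n] / (r − g) = 56,750 × [1 − ((1+0.0032)/(1+r))^30] / (r − 0.0032) = CHF 1,475,596.22.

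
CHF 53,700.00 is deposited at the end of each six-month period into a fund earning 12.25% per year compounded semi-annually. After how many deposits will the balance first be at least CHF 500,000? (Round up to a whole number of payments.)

8 payments

Periodic rate r = 0.1225/2 per half-year; n is counted in half-years.
Ordinary annuity FV: 500,000 = 53,700 × [((1+r)^n − 1)/r].
(1+r)^n = 1 + 500,000 × r / 53,700, so n = ln(1 + 500,000·r/53,700) / ln(1+r) = 7.59.
Round up to a whole number of payments: n = 8.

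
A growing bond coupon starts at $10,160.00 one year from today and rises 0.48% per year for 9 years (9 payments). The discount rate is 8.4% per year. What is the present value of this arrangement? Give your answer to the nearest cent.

$63,475.87

Periodic rate r = 0.084 per year.
Growing ordinary annuity: PV = PMT₁ × [1 − ((1+g)/(1+r))^n] / (r − g) = 10,160 × [1 − ((1+0.0048)/(1+r))^9] / (r − 0.0048) = $63,475.87.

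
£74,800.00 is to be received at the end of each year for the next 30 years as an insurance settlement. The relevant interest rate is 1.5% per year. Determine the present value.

This is an ordinary annuity: 30 payments of £74,800.00 at the end of each year.
Periodic rate r = 0.015 per year.
PV = PMT × [(1 − (1+r)^−n)/r] = 74,800 × [1 − (1+r)^−30] / r = £1,796,384.68

£1,796,384.68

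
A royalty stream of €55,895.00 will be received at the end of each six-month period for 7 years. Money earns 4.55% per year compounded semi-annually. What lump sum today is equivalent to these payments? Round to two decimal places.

€663,764.39

This is an ordinary annuity: 14 payments of €55,895.00 at the end of each six-month period.
Periodic rate r = 0.0455/2 per half-year; n is counted in half-years.
PV = PMT × [(1 − (1+r)^−n)/r] = 55,895 × [1 − (1+r)^−14] / r = €663,764.39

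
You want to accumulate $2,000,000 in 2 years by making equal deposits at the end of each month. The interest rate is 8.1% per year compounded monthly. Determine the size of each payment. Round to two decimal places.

Level ordinary annuity; solve FV = PMT × [((1+r)^n − 1)/r] for PMT.
Periodic rate r = 0.081/12 per month; n is counted in months.
With n = 24: PMT = 2,000,000 / ([((1+r)^n − 1)/r]) = $77,045.83

$77,045.83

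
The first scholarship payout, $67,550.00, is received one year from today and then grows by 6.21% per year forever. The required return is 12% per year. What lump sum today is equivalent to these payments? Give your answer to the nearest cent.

Periodic rate r = 0.12 per year.
Growing perpetuity (Gordon): PV = PMT₁ / (r − g) = 67,550 / (r − 0.0621) = $1,166,666.67.

$1,166,666.67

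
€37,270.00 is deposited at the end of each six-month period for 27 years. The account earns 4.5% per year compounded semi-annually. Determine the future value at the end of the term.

This is an ordinary annuity: 54 deposits of €37,270.00 at the end of each six-month period.
Periodic rate r = 0.045/2 per half-year; n is counted in half-years.
FV = PMT × [((1+r)^n − 1)/r] = 37,270 × [(1+r)^54 − 1] / r = €3,851,581.48

€3,851,581.48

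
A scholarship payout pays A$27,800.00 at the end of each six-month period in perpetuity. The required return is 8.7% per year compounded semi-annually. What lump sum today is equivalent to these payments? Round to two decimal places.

A$639,080.46

Periodic rate r = 0.087/2 per half-year.
Level perpetuity: PV = PMT / r = 27,800 / (0.087/2) = A$639,080.46.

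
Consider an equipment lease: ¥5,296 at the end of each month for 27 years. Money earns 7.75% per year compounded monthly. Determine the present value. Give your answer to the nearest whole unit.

This is an ordinary annuity: 324 payments of ¥5,296 at the end of each month.
Periodic rate r = 0.0775/12 per month; n is counted in months.
PV = PMT × [(1 − (1+r)^−n)/r] = 5,296 × [1 − (1+r)^−324] / r = ¥718,169

¥718,169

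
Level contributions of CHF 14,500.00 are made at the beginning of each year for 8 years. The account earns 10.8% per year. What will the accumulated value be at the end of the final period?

CHF 189,151.55

This is an annuity due: 8 deposits of CHF 14,500.00 at the beginning of each year.
Periodic rate r = 0.108 per year.
FV = PMT × [((1+r)^n − 1)/r] × (1+r) = 14,500 × [(1+r)^8 − 1] / r × (1+r) = CHF 189,151.55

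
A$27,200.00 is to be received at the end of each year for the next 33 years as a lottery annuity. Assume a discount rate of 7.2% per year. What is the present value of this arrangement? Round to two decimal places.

This is an ordinary annuity: 33 payments of A$27,200.00 at the end of each year.
Periodic rate r = 0.072 per year.
PV = PMT × [(1 − (1+r)^−n)/r] = 27,200 × [1 − (1+r)^−33] / r = A$339,688.00

A$339,688.00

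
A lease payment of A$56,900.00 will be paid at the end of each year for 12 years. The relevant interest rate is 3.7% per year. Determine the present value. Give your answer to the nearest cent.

This is an ordinary annuity: 12 payments of A$56,900.00 at the end of each year.
Periodic rate r = 0.037 per year.
PV = PMT × [(1 − (1+r)^−n)/r] = 56,900 × [1 − (1+r)^−12] / r = A$543,427.88

A$543,427.88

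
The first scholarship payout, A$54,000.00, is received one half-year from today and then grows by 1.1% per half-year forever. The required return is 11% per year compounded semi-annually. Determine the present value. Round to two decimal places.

Periodic rate r = 0.11/2 per half-year.
Growing perpetuity (Gordon): PV = PMT₁ / (r − g) = 54,000 / (r − 0.011) = A$1,227,272.73.

A$1,227,272.73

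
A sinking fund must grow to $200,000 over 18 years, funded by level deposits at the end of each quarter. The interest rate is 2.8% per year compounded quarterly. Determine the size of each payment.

Level ordinary annuity; solve FV = PMT × [((1+r)^n − 1)/r] for PMT.
Periodic rate r = 0.028/4 per quarter; n is counted in quarters.
With n = 72: PMT = 200,000 / ([((1+r)^n − 1)/r]) = $2,145.84

$2,145.84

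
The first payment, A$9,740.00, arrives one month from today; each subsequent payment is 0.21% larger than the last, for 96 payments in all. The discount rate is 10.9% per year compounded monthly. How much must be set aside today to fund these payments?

A$678,667.06

Periodic rate r = 0.109/12 per month; n is counted in months.
Growing ordinary annuity: PV = PMT₁ × [1 − ((1+g)/(1+r))^n] / (r − g) = 9,740 × [1 − ((1+0.0021)/(1+r))^96] / (r − 0.0021) = A$678,667.06.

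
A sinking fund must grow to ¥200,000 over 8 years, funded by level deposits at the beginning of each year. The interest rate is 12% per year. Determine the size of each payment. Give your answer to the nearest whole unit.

¥14,518

Level annuity due; solve FV = PMT × [((1+r)^n − 1)/r] × (1+r) for PMT.
Periodic rate r = 0.12 per year.
With n = 8: PMT = 200,000 / ([((1+r)^n − 1)/r] × (1+r)) = ¥14,518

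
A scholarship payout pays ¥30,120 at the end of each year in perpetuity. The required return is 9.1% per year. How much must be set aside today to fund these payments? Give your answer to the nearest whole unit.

Periodic rate r = 0.091 per year.
Level perpetuity: PV = PMT / r = 30,120 / (0.091) = ¥330,989.

¥330,989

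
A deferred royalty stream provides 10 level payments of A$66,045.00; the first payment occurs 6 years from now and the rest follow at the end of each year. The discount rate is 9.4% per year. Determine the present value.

Ordinary annuity of 10 payments, first payment at period 6.
Periodic rate r = 0.094 per year.
The ordinary-annuity PV formula values the stream one period before the first payment (period 5); discount that back 5 periods:
PV₀ = 66,045 × [1 − (1+r)^−10] / r × (1+r)^−5 = A$265,778.97

A$265,778.97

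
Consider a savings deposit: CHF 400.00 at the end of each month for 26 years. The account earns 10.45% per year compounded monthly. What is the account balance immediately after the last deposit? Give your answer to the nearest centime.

CHF 641,127.31

This is an ordinary annuity: 312 deposits of CHF 400.00 at the end of each month.
Periodic rate r = 0.1045/12 per month; n is counted in months.
FV = PMT × [((1+r)^n − 1)/r] = 400 × [(1+r)^312 − 1] / r = CHF 641,127.31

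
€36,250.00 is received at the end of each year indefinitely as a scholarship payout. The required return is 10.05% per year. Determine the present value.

€360,696.52

Periodic rate r = 0.1005 per year.
Level perpetuity: PV = PMT / r = 36,250 / (0.1005) = €360,696.52.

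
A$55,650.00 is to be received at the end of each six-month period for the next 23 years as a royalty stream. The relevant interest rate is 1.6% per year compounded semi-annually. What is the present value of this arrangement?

This is an ordinary annuity: 46 payments of A$55,650.00 at the end of each six-month period.
Periodic rate r = 0.016/2 per half-year; n is counted in half-years.
PV = PMT × [(1 − (1+r)^−n)/r] = 55,650 × [1 − (1+r)^−46] / r = A$2,134,655.26

A$2,134,655.26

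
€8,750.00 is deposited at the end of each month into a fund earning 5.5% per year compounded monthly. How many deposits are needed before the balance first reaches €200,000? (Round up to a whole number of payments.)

22 payments

Periodic rate r = 0.055/12 per month; n is counted in months.
Ordinary annuity FV: 200,000 = 8,750 × [((1+r)^n − 1)/r].
(1+r)^n = 1 + 200,000 × r / 8,750, so n = ln(1 + 200,000·r/8,750) / ln(1+r) = 21.79.
Round up to a whole number of payments: n = 22.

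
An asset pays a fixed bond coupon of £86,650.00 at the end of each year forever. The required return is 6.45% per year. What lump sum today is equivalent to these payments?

£1,343,410.85

Periodic rate r = 0.0645 per year.
Level perpetuity: PV = PMT / r = 86,650 / (0.0645) = £1,343,410.85.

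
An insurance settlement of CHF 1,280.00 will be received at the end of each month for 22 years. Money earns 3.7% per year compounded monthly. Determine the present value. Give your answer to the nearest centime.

This is an ordinary annuity: 264 payments of CHF 1,280.00 at the end of each month.
Periodic rate r = 0.037/12 per month; n is counted in months.
PV = PMT × [(1 − (1+r)^−n)/r] = 1,280 × [1 − (1+r)^−264] / r = CHF 230,965.65

CHF 230,965.65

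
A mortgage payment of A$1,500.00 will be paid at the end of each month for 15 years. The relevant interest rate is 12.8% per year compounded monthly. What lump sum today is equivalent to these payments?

This is an ordinary annuity: 180 payments of A$1,500.00 at the end of each month.
Periodic rate r = 0.128/12 per month; n is counted in months.
PV = PMT × [(1 − (1+r)^−n)/r] = 1,500 × [1 − (1+r)^−180] / r = A$119,797.70

A$119,797.70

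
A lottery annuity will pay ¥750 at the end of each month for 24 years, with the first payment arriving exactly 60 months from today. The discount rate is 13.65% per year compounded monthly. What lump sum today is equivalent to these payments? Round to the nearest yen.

¥32,527

Ordinary annuity of 288 payments, first payment at period 60.
Periodic rate r = 0.1365/12 per month; n is counted in months.
The ordinary-annuity PV formula values the stream one period before the first payment (period 59); discount that back 59 periods:
PV₀ = 750 × [1 − (1+r)^−288] / r × (1+r)^−59 = ¥32,527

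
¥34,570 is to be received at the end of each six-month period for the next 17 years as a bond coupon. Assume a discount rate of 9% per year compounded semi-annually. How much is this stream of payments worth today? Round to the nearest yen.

¥596,220

This is an ordinary annuity: 34 payments of ¥34,570 at the end of each six-month period.
Periodic rate r = 0.09/2 per half-year; n is counted in half-years.
PV = PMT × [(1 − (1+r)^−n)/r] = 34,570 × [1 − (1+r)^−34] / r = ¥596,220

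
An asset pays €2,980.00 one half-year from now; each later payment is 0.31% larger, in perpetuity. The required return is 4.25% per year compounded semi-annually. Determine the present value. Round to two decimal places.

€164,187.33

Periodic rate r = 0.0425/2 per half-year.
Growing perpetuity (Gordon): PV = PMT₁ / (r − g) = 2,980 / (r − 0.0031) = €164,187.33.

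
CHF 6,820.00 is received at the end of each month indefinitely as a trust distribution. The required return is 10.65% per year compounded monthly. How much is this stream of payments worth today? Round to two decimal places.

Periodic rate r = 0.1065/12 per month.
Level perpetuity: PV = PMT / r = 6,820 / (0.1065/12) = CHF 768,450.70.

CHF 768,450.70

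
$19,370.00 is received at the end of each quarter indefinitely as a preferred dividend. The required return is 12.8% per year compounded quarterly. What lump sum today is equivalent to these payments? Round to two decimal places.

Periodic rate r = 0.128/4 per quarter.
Level perpetuity: PV = PMT / r = 19,370 / (0.128/4) = $605,312.50.

$605,312.50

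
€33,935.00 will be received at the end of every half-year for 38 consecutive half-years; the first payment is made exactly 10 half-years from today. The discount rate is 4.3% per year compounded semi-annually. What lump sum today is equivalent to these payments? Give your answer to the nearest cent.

€722,586.61

Ordinary annuity of 38 payments, first payment at period 10.
Periodic rate r = 0.043/2 per half-year; n is counted in half-years.
The ordinary-annuity PV formula values the stream one period before the first payment (period 9); discount that back 9 periods:
PV₀ = 33,935 × [1 − (1+r)^−38] / r × (1+r)^−9 = €722,586.61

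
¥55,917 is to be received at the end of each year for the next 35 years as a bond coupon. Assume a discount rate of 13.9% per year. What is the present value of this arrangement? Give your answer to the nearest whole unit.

¥398,052

This is an ordinary annuity: 35 payments of ¥55,917 at the end of each year.
Periodic rate r = 0.139 per year.
PV = PMT × [(1 − (1+r)^−n)/r] = 55,917 × [1 − (1+r)^−35] / r = ¥398,052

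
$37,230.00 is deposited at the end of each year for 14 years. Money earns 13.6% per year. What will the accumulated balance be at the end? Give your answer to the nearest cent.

$1,357,989.28

This is an ordinary annuity: 14 deposits of $37,230.00 at the end of each year.
Periodic rate r = 0.136 per year.
FV = PMT × [((1+r)^n − 1)/r] = 37,230 × [(1+r)^14 − 1] / r = $1,357,989.28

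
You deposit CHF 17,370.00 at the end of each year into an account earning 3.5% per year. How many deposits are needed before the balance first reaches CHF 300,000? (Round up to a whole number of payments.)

Periodic rate r = 0.035 per year.
Ordinary annuity FV: 300,000 = 17,370 × [((1+r)^n − 1)/r].
(1+r)^n = 1 + 300,000 × r / 17,370, so n = ln(1 + 300,000·r/17,370) / ln(1+r) = 13.74.
Round up to a whole number of payments: n = 14.

14 payments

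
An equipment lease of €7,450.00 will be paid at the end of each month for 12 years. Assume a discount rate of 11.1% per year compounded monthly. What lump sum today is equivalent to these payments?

This is an ordinary annuity: 144 payments of €7,450.00 at the end of each month.
Periodic rate r = 0.111/12 per month; n is counted in months.
PV = PMT × [(1 − (1+r)^−n)/r] = 7,450 × [1 − (1+r)^−144] / r = €591,513.98

€591,513.98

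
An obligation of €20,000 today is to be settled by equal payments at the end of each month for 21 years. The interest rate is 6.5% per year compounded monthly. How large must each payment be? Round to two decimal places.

Level ordinary annuity; solve PV = PMT × [(1 − (1+r)^−n)/r] for PMT.
Periodic rate r = 0.065/12 per month; n is counted in months.
With n = 252: PMT = 20,000 / ([(1 − (1+r)^−n)/r]) = €145.67

€145.67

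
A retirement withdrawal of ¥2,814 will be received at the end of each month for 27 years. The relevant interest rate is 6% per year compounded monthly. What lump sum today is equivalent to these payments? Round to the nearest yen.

¥450,972

This is an ordinary annuity: 324 payments of ¥2,814 at the end of each month.
Periodic rate r = 0.06/12 per month; n is counted in months.
PV = PMT × [(1 − (1+r)^−n)/r] = 2,814 × [1 − (1+r)^−324] / r = ¥450,972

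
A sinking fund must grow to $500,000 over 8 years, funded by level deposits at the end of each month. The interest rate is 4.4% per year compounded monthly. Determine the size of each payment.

Level ordinary annuity; solve FV = PMT × [((1+r)^n − 1)/r] for PMT.
Periodic rate r = 0.044/12 per month; n is counted in months.
With n = 96: PMT = 500,000 / ([((1+r)^n − 1)/r]) = $4,354.78

$4,354.78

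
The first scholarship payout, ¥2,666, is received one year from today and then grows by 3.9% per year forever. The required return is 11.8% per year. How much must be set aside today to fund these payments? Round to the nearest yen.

Periodic rate r = 0.118 per year.
Growing perpetuity (Gordon): PV = PMT₁ / (r − g) = 2,666 / (r − 0.039) = ¥33,747.

¥33,747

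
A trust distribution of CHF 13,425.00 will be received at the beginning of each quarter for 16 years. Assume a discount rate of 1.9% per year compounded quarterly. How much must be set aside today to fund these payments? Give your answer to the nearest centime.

This is an annuity due: 64 payments of CHF 13,425.00 at the beginning of each quarter.
Periodic rate r = 0.019/4 per quarter; n is counted in quarters.
PV = PMT × [(1 − (1+r)^−n)/r] × (1+r) = 13,425 × [1 − (1+r)^−64] / r × (1+r) = CHF 742,898.59

CHF 742,898.59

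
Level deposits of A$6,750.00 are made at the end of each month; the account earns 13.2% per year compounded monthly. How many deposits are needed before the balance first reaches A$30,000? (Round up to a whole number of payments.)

5 payments

Periodic rate r = 0.132/12 per month; n is counted in months.
Ordinary annuity FV: 30,000 = 6,750 × [((1+r)^n − 1)/r].
(1+r)^n = 1 + 30,000 × r / 6,750, so n = ln(1 + 30,000·r/6,750) / ln(1+r) = 4.36.
Round up to a whole number of payments: n = 5.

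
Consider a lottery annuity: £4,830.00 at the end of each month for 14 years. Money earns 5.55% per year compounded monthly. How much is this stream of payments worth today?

This is an ordinary annuity: 168 payments of £4,830.00 at the end of each month.
Periodic rate r = 0.0555/12 per month; n is counted in months.
PV = PMT × [(1 − (1+r)^−n)/r] = 4,830 × [1 − (1+r)^−168] / r = £563,300.56

£563,300.56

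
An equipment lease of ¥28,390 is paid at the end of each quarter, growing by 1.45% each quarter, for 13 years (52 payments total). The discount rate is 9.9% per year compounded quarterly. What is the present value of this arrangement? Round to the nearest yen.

¥1,127,594

Periodic rate r = 0.099/4 per quarter; n is counted in quarters.
Growing ordinary annuity: PV = PMT₁ × [1 − ((1+g)/(1+r))^n] / (r − g) = 28,390 × [1 − ((1+0.0145)/(1+r))^52] / (r − 0.0145) = ¥1,127,594.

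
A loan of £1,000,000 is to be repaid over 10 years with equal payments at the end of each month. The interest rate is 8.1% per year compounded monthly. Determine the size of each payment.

Level ordinary annuity; solve PV = PMT × [(1 − (1+r)^−n)/r] for PMT.
Periodic rate r = 0.081/12 per month; n is counted in months.
With n = 120: PMT = 1,000,000 / ([(1 − (1+r)^−n)/r]) = £12,185.66

£12,185.66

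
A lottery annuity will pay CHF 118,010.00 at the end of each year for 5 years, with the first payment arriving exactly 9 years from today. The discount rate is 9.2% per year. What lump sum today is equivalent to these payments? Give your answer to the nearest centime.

Ordinary annuity of 5 payments, first payment at period 9.
Periodic rate r = 0.092 per year.
The ordinary-annuity PV formula values the stream one period before the first payment (period 8); discount that back 8 periods:
PV₀ = 118,010 × [1 − (1+r)^−5] / r × (1+r)^−8 = CHF 225,838.60

CHF 225,838.60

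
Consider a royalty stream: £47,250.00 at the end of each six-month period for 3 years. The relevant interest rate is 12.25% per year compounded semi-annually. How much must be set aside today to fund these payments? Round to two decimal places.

This is an ordinary annuity: 6 payments of £47,250.00 at the end of each six-month period.
Periodic rate r = 0.1225/2 per half-year; n is counted in half-years.
PV = PMT × [(1 − (1+r)^−n)/r] = 47,250 × [1 − (1+r)^−6] / r = £231,433.87

£231,433.87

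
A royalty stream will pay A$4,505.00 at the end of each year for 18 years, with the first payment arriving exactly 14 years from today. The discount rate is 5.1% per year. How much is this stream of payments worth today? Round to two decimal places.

Ordinary annuity of 18 payments, first payment at period 14.
Periodic rate r = 0.051 per year.
The ordinary-annuity PV formula values the stream one period before the first payment (period 13); discount that back 13 periods:
PV₀ = 4,505 × [1 − (1+r)^−18] / r × (1+r)^−13 = A$27,369.84

A$27,369.84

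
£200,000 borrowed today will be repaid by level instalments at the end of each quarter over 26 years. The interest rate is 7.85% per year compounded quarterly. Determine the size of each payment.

Level ordinary annuity; solve PV = PMT × [(1 − (1+r)^−n)/r] for PMT.
Periodic rate r = 0.0785/4 per quarter; n is counted in quarters.
With n = 104: PMT = 200,000 / ([(1 − (1+r)^−n)/r]) = £4,524.46

£4,524.46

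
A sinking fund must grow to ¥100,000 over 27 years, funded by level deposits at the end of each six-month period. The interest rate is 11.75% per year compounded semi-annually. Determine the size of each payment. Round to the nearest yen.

Level ordinary annuity; solve FV = PMT × [((1+r)^n − 1)/r] for PMT.
Periodic rate r = 0.1175/2 per half-year; n is counted in half-years.
With n = 54: PMT = 100,000 / ([((1+r)^n − 1)/r]) = ¥282

¥282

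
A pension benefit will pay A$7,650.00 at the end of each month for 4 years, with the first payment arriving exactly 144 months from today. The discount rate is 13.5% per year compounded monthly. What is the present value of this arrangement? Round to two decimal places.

Ordinary annuity of 48 payments, first payment at period 144.
Periodic rate r = 0.135/12 per month; n is counted in months.
The ordinary-annuity PV formula values the stream one period before the first payment (period 143); discount that back 143 periods:
PV₀ = 7,650 × [1 − (1+r)^−48] / r × (1+r)^−143 = A$57,056.00

A$57,056.00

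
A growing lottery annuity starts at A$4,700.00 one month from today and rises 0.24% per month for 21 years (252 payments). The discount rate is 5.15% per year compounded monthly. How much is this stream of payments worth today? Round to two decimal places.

Periodic rate r = 0.0515/12 per month; n is counted in months.
Growing ordinary annuity: PV = PMT₁ × [1 − ((1+g)/(1+r))^n] / (r − g) = 4,700 × [1 − ((1+0.0024)/(1+r))^252] / (r − 0.0024) = A$939,628.12.

A$939,628.12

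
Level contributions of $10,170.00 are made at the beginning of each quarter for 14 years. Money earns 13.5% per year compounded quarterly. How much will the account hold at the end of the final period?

$1,687,124.64

This is an annuity due: 56 deposits of $10,170.00 at the beginning of each quarter.
Periodic rate r = 0.135/4 per quarter; n is counted in quarters.
FV = PMT × [((1+r)^n − 1)/r] × (1+r) = 10,170 × [(1+r)^56 − 1] / r × (1+r) = $1,687,124.64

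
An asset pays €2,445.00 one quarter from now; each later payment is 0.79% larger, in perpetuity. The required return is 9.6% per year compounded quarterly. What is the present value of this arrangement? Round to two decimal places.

Periodic rate r = 0.096/4 per quarter.
Growing perpetuity (Gordon): PV = PMT₁ / (r − g) = 2,445 / (r − 0.0079) = €151,863.35.

€151,863.35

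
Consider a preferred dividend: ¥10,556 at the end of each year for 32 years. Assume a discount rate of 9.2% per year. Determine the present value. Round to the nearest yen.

¥107,875

This is an ordinary annuity: 32 payments of ¥10,556 at the end of each year.
Periodic rate r = 0.092 per year.
PV = PMT × [(1 − (1+r)^−n)/r] = 10,556 × [1 − (1+r)^−32] / r = ¥107,875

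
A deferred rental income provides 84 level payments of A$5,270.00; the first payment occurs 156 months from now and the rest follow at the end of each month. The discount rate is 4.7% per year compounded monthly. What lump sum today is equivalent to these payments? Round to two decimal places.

Ordinary annuity of 84 payments, first payment at period 156.
Periodic rate r = 0.047/12 per month; n is counted in months.
The ordinary-annuity PV formula values the stream one period before the first payment (period 155); discount that back 155 periods:
PV₀ = 5,270 × [1 − (1+r)^−84] / r × (1+r)^−155 = A$205,470.85

A$205,470.85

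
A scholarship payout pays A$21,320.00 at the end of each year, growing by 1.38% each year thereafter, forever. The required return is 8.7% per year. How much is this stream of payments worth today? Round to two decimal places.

Periodic rate r = 0.087 per year.
Growing perpetuity (Gordon): PV = PMT₁ / (r − g) = 21,320 / (r − 0.0138) = A$291,256.83.

A$291,256.83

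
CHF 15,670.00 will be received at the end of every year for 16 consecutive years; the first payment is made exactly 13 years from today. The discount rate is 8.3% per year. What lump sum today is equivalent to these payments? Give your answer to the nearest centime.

CHF 52,270.04

Ordinary annuity of 16 payments, first payment at period 13.
Periodic rate r = 0.083 per year.
The ordinary-annuity PV formula values the stream one period before the first payment (period 12); discount that back 12 periods:
PV₀ = 15,670 × [1 − (1+r)^−16] / r × (1+r)^−12 = CHF 52,270.04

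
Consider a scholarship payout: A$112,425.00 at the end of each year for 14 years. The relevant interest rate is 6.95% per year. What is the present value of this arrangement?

A$986,164.15

This is an ordinary annuity: 14 payments of A$112,425.00 at the end of each year.
Periodic rate r = 0.0695 per year.
PV = PMT × [(1 − (1+r)^−n)/r] = 112,425 × [1 − (1+r)^−14] / r = A$986,164.15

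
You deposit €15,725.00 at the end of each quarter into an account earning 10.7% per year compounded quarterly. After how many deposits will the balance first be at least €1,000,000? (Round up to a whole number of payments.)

38 payments

Periodic rate r = 0.107/4 per quarter; n is counted in quarters.
Ordinary annuity FV: 1,000,000 = 15,725 × [((1+r)^n − 1)/r].
(1+r)^n = 1 + 1,000,000 × r / 15,725, so n = ln(1 + 1,000,000·r/15,725) / ln(1+r) = 37.64.
Round up to a whole number of payments: n = 38.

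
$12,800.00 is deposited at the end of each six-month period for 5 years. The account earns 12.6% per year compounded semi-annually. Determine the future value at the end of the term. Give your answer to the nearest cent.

This is an ordinary annuity: 10 deposits of $12,800.00 at the end of each six-month period.
Periodic rate r = 0.126/2 per half-year; n is counted in half-years.
FV = PMT × [((1+r)^n − 1)/r] = 12,800 × [(1+r)^10 − 1] / r = $171,110.09

$171,110.09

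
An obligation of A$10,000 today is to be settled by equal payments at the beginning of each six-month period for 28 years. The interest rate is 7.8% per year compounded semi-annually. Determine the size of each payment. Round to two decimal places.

A$425.27

Level annuity due; solve PV = PMT × [(1 − (1+r)^−n)/r] × (1+r) for PMT.
Periodic rate r = 0.078/2 per half-year; n is counted in half-years.
With n = 56: PMT = 10,000 / ([(1 − (1+r)^−n)/r] × (1+r)) = A$425.27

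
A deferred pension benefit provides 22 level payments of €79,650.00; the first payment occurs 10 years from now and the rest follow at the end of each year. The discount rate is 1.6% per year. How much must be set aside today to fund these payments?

Ordinary annuity of 22 payments, first payment at period 10.
Periodic rate r = 0.016 per year.
The ordinary-annuity PV formula values the stream one period before the first payment (period 9); discount that back 9 periods:
PV₀ = 79,650 × [1 − (1+r)^−22] / r × (1+r)^−9 = €1,272,000.88

€1,272,000.88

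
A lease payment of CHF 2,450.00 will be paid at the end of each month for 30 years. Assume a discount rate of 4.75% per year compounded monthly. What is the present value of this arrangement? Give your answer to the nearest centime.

CHF 469,665.97

This is an ordinary annuity: 360 payments of CHF 2,450.00 at the end of each month.
Periodic rate r = 0.0475/12 per month; n is counted in months.
PV = PMT × [(1 − (1+r)^−n)/r] = 2,450 × [1 − (1+r)^−360] / r = CHF 469,665.97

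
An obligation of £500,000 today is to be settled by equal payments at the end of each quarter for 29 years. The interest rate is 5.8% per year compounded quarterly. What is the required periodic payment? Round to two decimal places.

Level ordinary annuity; solve PV = PMT × [(1 − (1+r)^−n)/r] for PMT.
Periodic rate r = 0.058/4 per quarter; n is counted in quarters.
With n = 116: PMT = 500,000 / ([(1 − (1+r)^−n)/r]) = £8,931.45

£8,931.45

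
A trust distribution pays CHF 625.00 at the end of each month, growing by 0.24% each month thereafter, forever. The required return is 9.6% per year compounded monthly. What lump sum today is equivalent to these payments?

Periodic rate r = 0.096/12 per month.
Growing perpetuity (Gordon): PV = PMT₁ / (r − g) = 625 / (r − 0.0024) = CHF 111,607.14.

CHF 111,607.14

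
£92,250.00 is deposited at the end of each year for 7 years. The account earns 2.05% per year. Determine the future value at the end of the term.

This is an ordinary annuity: 7 deposits of £92,250.00 at the end of each year.
Periodic rate r = 0.0205 per year.
FV = PMT × [((1+r)^n − 1)/r] = 92,250 × [(1+r)^7 − 1] / r = £686,848.67

£686,848.67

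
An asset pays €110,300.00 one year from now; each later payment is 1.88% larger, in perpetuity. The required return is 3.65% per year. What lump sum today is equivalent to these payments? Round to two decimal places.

€6,231,638.42

Periodic rate r = 0.0365 per year.
Growing perpetuity (Gordon): PV = PMT₁ / (r − g) = 110,300 / (r − 0.0188) = €6,231,638.42.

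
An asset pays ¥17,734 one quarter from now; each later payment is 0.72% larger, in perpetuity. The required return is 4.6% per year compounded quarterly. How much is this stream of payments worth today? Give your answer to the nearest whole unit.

¥4,124,186

Periodic rate r = 0.046/4 per quarter.
Growing perpetuity (Gordon): PV = PMT₁ / (r − g) = 17,734 / (r − 0.0072) = ¥4,124,186.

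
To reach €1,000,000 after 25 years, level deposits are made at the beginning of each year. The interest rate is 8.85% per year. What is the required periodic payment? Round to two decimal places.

Level annuity due; solve FV = PMT × [((1+r)^n − 1)/r] × (1+r) for PMT.
Periodic rate r = 0.0885 per year.
With n = 25: PMT = 1,000,000 / ([((1+r)^n − 1)/r] × (1+r)) = €11,090.11

€11,090.11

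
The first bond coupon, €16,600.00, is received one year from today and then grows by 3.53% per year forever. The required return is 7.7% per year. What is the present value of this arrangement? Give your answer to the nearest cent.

Periodic rate r = 0.077 per year.
Growing perpetuity (Gordon): PV = PMT₁ / (r − g) = 16,600 / (r − 0.0353) = €398,081.53.

€398,081.53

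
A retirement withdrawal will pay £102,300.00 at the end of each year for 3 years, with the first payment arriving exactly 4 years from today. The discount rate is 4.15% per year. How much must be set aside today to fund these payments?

£250,576.21

Ordinary annuity of 3 payments, first payment at period 4.
Periodic rate r = 0.0415 per year.
The ordinary-annuity PV formula values the stream one period before the first payment (period 3); discount that back 3 periods:
PV₀ = 102,300 × [1 − (1+r)^−3] / r × (1+r)^−3 = £250,576.21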